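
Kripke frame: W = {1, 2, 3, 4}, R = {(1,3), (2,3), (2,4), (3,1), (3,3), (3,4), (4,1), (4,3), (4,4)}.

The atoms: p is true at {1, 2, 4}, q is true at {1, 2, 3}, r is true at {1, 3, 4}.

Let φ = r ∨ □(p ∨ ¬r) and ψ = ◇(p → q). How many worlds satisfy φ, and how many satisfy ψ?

3 and 4

For r ∨ □(p ∨ ¬r):
1: r is T, □(p ∨ ¬r) is F. ✓
2: r is F, □(p ∨ ¬r) is F. ✗
3: r is T, □(p ∨ ¬r) is F. ✓
4: r is T, □(p ∨ ¬r) is F. ✓
— 3 worlds.
For ◇(p → q):
1: successors {3}; p → q there: 3:T. ✓
2: successors {3, 4}; p → q there: 3:T, 4:F. ✓
3: successors {1, 3, 4}; p → q there: 1:T, 3:T, 4:F. ✓
4: successors {1, 3, 4}; p → q there: 1:T, 3:T, 4:F. ✓
— 4 worlds.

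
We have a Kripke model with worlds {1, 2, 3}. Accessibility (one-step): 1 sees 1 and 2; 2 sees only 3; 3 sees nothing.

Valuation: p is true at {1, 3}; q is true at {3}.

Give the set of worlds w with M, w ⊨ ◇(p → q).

1: successors {1, 2}; p → q there: 1:F, 2:T. ✓
2: successors {3}; p → q there: 3:T. ✓
3: no successors, so ◇(p → q) fails. ✗

{1, 2}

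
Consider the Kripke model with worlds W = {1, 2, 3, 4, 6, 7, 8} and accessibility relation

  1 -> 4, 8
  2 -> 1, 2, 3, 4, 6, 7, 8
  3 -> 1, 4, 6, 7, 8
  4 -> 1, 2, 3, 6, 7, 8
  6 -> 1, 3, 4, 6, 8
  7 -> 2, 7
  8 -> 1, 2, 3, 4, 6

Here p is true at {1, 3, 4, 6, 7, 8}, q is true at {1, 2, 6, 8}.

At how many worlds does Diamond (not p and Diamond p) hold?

1: successors {4, 8}; not p and Diamond p there: 4:F, 8:F. ✗
2: successors {1, 2, 3, 4, 6, 7, 8}; not p and Diamond p there: 1:F, 2:T, 3:F, 4:F, 6:F, 7:F, 8:F. ✓
3: successors {1, 4, 6, 7, 8}; not p and Diamond p there: 1:F, 4:F, 6:F, 7:F, 8:F. ✗
4: successors {1, 2, 3, 6, 7, 8}; not p and Diamond p there: 1:F, 2:T, 3:F, 6:F, 7:F, 8:F. ✓
6: successors {1, 3, 4, 6, 8}; not p and Diamond p there: 1:F, 3:F, 4:F, 6:F, 8:F. ✗
7: successors {2, 7}; not p and Diamond p there: 2:T, 7:F. ✓
8: successors {1, 2, 3, 4, 6}; not p and Diamond p there: 1:F, 2:T, 3:F, 4:F, 6:F. ✓
Satisfying worlds: {2, 4, 7, 8}.

4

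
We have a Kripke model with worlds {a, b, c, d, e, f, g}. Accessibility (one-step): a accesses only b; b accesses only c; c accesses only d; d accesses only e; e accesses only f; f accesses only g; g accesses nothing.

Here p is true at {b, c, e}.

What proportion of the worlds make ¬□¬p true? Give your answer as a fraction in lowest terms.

a: □¬p is F. ✓
b: □¬p is F. ✓
c: □¬p is T. ✗
d: □¬p is F. ✓
e: □¬p is T. ✗
f: □¬p is T. ✗
g: □¬p is T. ✗
That's 3 of 7 worlds, so 3/7.

3/7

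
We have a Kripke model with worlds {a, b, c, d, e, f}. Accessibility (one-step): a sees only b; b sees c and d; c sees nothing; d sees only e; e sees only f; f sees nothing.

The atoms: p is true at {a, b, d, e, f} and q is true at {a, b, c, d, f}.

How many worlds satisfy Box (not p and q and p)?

2

a: successors {b}; not p and q and p there: b:F. ✗
b: successors {c, d}; not p and q and p there: c:F, d:F. ✗
c: no successors, so Box (not p and q and p) holds vacuously. ✓
d: successors {e}; not p and q and p there: e:F. ✗
e: successors {f}; not p and q and p there: f:F. ✗
f: no successors, so Box (not p and q and p) holds vacuously. ✓
Satisfying worlds: {c, f}.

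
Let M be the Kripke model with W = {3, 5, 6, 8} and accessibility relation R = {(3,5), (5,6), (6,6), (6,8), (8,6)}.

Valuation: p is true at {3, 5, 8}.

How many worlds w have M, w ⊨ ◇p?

2

3: successors {5}; p there: 5:T. ✓
5: successors {6}; p there: 6:F. ✗
6: successors {6, 8}; p there: 6:F, 8:T. ✓
8: successors {6}; p there: 6:F. ✗
Satisfying worlds: {3, 6}.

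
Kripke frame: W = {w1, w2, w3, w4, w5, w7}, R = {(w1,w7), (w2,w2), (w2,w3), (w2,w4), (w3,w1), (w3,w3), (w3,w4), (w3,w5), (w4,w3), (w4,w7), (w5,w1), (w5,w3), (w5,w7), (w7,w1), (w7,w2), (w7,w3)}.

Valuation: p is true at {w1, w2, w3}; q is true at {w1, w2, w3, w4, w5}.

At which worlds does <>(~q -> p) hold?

w1: successors {w7}; ~q -> p there: w7:F. ✗
w2: successors {w2, w3, w4}; ~q -> p there: w2:T, w3:T, w4:T. ✓
w3: successors {w1, w3, w4, w5}; ~q -> p there: w1:T, w3:T, w4:T, w5:T. ✓
w4: successors {w3, w7}; ~q -> p there: w3:T, w7:F. ✓
w5: successors {w1, w3, w7}; ~q -> p there: w1:T, w3:T, w7:F. ✓
w7: successors {w1, w2, w3}; ~q -> p there: w1:T, w2:T, w3:T. ✓

{w2, w3, w4, w5, w7}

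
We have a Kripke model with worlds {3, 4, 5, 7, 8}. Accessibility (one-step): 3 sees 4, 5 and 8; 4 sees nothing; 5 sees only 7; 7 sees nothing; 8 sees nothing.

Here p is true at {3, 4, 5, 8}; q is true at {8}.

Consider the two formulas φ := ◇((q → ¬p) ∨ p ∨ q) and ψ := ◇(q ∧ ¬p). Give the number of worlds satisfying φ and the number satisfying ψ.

For ◇((q → ¬p) ∨ p ∨ q):
3: successors {4, 5, 8}; (q → ¬p) ∨ p ∨ q there: 4:T, 5:T, 8:T. ✓
4: no successors, so ◇((q → ¬p) ∨ p ∨ q) fails. ✗
5: successors {7}; (q → ¬p) ∨ p ∨ q there: 7:T. ✓
7: no successors, so ◇((q → ¬p) ∨ p ∨ q) fails. ✗
8: no successors, so ◇((q → ¬p) ∨ p ∨ q) fails. ✗
— 2 worlds.
For ◇(q ∧ ¬p):
3: successors {4, 5, 8}; q ∧ ¬p there: 4:F, 5:F, 8:F. ✗
4: no successors, so ◇(q ∧ ¬p) fails. ✗
5: successors {7}; q ∧ ¬p there: 7:F. ✗
7: no successors, so ◇(q ∧ ¬p) fails. ✗
8: no successors, so ◇(q ∧ ¬p) fails. ✗
— 0 worlds.

2 and 0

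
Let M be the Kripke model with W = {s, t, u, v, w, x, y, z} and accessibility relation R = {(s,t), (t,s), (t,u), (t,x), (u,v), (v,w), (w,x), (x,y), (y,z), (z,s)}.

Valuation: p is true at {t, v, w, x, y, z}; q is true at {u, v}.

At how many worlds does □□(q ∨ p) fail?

s: successors {t}; □(q ∨ p) there: t:F. ✗
t: successors {s, u, x}; □(q ∨ p) there: s:T, u:T, x:T. ✓
u: successors {v}; □(q ∨ p) there: v:T. ✓
v: successors {w}; □(q ∨ p) there: w:T. ✓
w: successors {x}; □(q ∨ p) there: x:T. ✓
x: successors {y}; □(q ∨ p) there: y:T. ✓
y: successors {z}; □(q ∨ p) there: z:F. ✗
z: successors {s}; □(q ∨ p) there: s:T. ✓
Satisfying worlds: {t, u, v, w, x, z}.
So □□(q ∨ p) fails at the other 2 worlds.

2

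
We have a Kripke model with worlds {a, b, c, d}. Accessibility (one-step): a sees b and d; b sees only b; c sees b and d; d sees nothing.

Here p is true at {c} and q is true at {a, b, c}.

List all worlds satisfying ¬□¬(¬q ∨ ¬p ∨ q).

a: □¬(¬q ∨ ¬p ∨ q) is F. ✓
b: □¬(¬q ∨ ¬p ∨ q) is F. ✓
c: □¬(¬q ∨ ¬p ∨ q) is F. ✓
d: □¬(¬q ∨ ¬p ∨ q) is T. ✗

{a, b, c}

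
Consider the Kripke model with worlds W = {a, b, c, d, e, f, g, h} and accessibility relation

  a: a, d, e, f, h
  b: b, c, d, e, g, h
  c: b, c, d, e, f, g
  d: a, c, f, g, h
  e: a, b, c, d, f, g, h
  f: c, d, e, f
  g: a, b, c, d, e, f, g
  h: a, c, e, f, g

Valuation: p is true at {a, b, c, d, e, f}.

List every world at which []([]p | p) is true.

a: successors {a, d, e, f, h}; []p | p there: a:T, d:T, e:T, f:T, h:F. ✗
b: successors {b, c, d, e, g, h}; []p | p there: b:T, c:T, d:T, e:T, g:F, h:F. ✗
c: successors {b, c, d, e, f, g}; []p | p there: b:T, c:T, d:T, e:T, f:T, g:F. ✗
d: successors {a, c, f, g, h}; []p | p there: a:T, c:T, f:T, g:F, h:F. ✗
e: successors {a, b, c, d, f, g, h}; []p | p there: a:T, b:T, c:T, d:T, f:T, g:F, h:F. ✗
f: successors {c, d, e, f}; []p | p there: c:T, d:T, e:T, f:T. ✓
g: successors {a, b, c, d, e, f, g}; []p | p there: a:T, b:T, c:T, d:T, e:T, f:T, g:F. ✗
h: successors {a, c, e, f, g}; []p | p there: a:T, c:T, e:T, f:T, g:F. ✗

{f}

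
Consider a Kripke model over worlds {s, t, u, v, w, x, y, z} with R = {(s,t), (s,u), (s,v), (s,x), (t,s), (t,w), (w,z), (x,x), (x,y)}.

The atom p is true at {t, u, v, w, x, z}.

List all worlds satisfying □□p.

{t, u, v, w, y, z}

s: successors {t, u, v, x}; □p there: t:F, u:T, v:T, x:F. ✗
t: successors {s, w}; □p there: s:T, w:T. ✓
u: no successors, so □□p holds vacuously. ✓
v: no successors, so □□p holds vacuously. ✓
w: successors {z}; □p there: z:T. ✓
x: successors {x, y}; □p there: x:F, y:T. ✗
y: no successors, so □□p holds vacuously. ✓
z: no successors, so □□p holds vacuously. ✓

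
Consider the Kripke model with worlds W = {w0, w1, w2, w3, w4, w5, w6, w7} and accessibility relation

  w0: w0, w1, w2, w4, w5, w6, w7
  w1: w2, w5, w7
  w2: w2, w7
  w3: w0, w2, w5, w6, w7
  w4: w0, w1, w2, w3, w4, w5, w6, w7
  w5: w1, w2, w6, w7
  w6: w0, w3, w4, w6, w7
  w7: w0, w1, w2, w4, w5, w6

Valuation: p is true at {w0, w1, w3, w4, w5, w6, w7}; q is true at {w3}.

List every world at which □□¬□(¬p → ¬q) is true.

w0: successors {w0, w1, w2, w4, w5, w6, w7}; □¬□(¬p → ¬q) there: w0:F, w1:F, w2:F, w4:F, w5:F, w6:F, w7:F. ✗
w1: successors {w2, w5, w7}; □¬□(¬p → ¬q) there: w2:F, w5:F, w7:F. ✗
w2: successors {w2, w7}; □¬□(¬p → ¬q) there: w2:F, w7:F. ✗
w3: successors {w0, w2, w5, w6, w7}; □¬□(¬p → ¬q) there: w0:F, w2:F, w5:F, w6:F, w7:F. ✗
w4: successors {w0, w1, w2, w3, w4, w5, w6, w7}; □¬□(¬p → ¬q) there: w0:F, w1:F, w2:F, w3:F, w4:F, w5:F, w6:F, w7:F. ✗
w5: successors {w1, w2, w6, w7}; □¬□(¬p → ¬q) there: w1:F, w2:F, w6:F, w7:F. ✗
w6: successors {w0, w3, w4, w6, w7}; □¬□(¬p → ¬q) there: w0:F, w3:F, w4:F, w6:F, w7:F. ✗
w7: successors {w0, w1, w2, w4, w5, w6}; □¬□(¬p → ¬q) there: w0:F, w1:F, w2:F, w4:F, w5:F, w6:F. ✗

∅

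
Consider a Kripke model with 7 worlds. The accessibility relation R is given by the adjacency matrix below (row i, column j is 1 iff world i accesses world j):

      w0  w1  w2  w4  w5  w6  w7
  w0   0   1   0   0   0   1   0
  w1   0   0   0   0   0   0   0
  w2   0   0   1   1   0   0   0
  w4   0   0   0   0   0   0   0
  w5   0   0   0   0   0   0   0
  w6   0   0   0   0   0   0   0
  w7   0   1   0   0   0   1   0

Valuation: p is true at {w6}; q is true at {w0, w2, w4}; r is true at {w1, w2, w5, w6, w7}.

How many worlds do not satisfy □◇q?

w0: successors {w1, w6}; ◇q there: w1:F, w6:F. ✗
w1: no successors, so □◇q holds vacuously. ✓
w2: successors {w2, w4}; ◇q there: w2:T, w4:F. ✗
w4: no successors, so □◇q holds vacuously. ✓
w5: no successors, so □◇q holds vacuously. ✓
w6: no successors, so □◇q holds vacuously. ✓
w7: successors {w1, w6}; ◇q there: w1:F, w6:F. ✗
Satisfying worlds: {w1, w4, w5, w6}.
So □◇q fails at the other 3 worlds.

3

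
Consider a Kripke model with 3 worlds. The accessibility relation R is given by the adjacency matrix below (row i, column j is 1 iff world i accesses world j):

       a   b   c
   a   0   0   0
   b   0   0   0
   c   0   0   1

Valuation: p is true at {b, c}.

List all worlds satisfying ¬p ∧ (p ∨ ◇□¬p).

a: ¬p is T, p ∨ ◇□¬p is F. ✗
b: ¬p is F, p ∨ ◇□¬p is T. ✗
c: ¬p is F, p ∨ ◇□¬p is T. ✗

∅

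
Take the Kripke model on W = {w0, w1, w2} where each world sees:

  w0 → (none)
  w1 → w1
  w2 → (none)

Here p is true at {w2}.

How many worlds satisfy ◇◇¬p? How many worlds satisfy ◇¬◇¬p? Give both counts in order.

1 and 0

For ◇◇¬p:
w0: no successors, so ◇◇¬p fails. ✗
w1: successors {w1}; ◇¬p there: w1:T. ✓
w2: no successors, so ◇◇¬p fails. ✗
— 1 world.
For ◇¬◇¬p:
w0: no successors, so ◇¬◇¬p fails. ✗
w1: successors {w1}; ¬◇¬p there: w1:F. ✗
w2: no successors, so ◇¬◇¬p fails. ✗
— 0 worlds.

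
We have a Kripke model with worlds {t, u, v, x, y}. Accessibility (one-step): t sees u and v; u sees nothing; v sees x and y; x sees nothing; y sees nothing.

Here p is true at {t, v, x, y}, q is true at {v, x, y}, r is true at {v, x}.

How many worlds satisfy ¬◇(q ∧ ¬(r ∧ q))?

t: ◇(q ∧ ¬(r ∧ q)) is F. ✓
u: ◇(q ∧ ¬(r ∧ q)) is F. ✓
v: ◇(q ∧ ¬(r ∧ q)) is T. ✗
x: ◇(q ∧ ¬(r ∧ q)) is F. ✓
y: ◇(q ∧ ¬(r ∧ q)) is F. ✓
Satisfying worlds: {t, u, x, y}.

4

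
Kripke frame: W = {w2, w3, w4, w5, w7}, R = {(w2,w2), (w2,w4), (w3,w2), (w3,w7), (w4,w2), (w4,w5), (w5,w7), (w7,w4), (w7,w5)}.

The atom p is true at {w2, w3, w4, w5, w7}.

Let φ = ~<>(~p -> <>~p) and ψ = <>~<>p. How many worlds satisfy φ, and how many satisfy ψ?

0 and 0

For ~<>(~p -> <>~p):
w2: <>(~p -> <>~p) is T. ✗
w3: <>(~p -> <>~p) is T. ✗
w4: <>(~p -> <>~p) is T. ✗
w5: <>(~p -> <>~p) is T. ✗
w7: <>(~p -> <>~p) is T. ✗
— 0 worlds.
For <>~<>p:
w2: successors {w2, w4}; ~<>p there: w2:F, w4:F. ✗
w3: successors {w2, w7}; ~<>p there: w2:F, w7:F. ✗
w4: successors {w2, w5}; ~<>p there: w2:F, w5:F. ✗
w5: successors {w7}; ~<>p there: w7:F. ✗
w7: successors {w4, w5}; ~<>p there: w4:F, w5:F. ✗
— 0 worlds.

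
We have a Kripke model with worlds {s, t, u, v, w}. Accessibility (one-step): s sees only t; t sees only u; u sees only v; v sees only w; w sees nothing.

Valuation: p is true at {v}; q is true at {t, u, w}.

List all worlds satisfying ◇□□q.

{t, u, v}

s: successors {t}; □□q there: t:F. ✗
t: successors {u}; □□q there: u:T. ✓
u: successors {v}; □□q there: v:T. ✓
v: successors {w}; □□q there: w:T. ✓
w: no successors, so ◇□□q fails. ✗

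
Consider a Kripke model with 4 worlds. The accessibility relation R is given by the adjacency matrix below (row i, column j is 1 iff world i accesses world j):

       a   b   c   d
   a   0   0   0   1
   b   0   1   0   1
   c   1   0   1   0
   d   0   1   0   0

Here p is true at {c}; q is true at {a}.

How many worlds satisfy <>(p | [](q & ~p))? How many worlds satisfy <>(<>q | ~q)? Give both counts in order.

For <>(p | [](q & ~p)):
a: successors {d}; p | [](q & ~p) there: d:F. ✗
b: successors {b, d}; p | [](q & ~p) there: b:F, d:F. ✗
c: successors {a, c}; p | [](q & ~p) there: a:F, c:T. ✓
d: successors {b}; p | [](q & ~p) there: b:F. ✗
— 1 world.
For <>(<>q | ~q):
a: successors {d}; <>q | ~q there: d:T. ✓
b: successors {b, d}; <>q | ~q there: b:T, d:T. ✓
c: successors {a, c}; <>q | ~q there: a:F, c:T. ✓
d: successors {b}; <>q | ~q there: b:T. ✓
— 4 worlds.

1 and 4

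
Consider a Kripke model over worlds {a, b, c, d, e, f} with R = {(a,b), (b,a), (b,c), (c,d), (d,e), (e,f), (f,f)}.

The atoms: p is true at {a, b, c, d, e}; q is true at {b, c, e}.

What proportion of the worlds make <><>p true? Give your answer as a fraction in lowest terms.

1/2

a: successors {b}; <>p there: b:T. ✓
b: successors {a, c}; <>p there: a:T, c:T. ✓
c: successors {d}; <>p there: d:T. ✓
d: successors {e}; <>p there: e:F. ✗
e: successors {f}; <>p there: f:F. ✗
f: successors {f}; <>p there: f:F. ✗
That's 3 of 6 worlds, so 3/6 = 1/2.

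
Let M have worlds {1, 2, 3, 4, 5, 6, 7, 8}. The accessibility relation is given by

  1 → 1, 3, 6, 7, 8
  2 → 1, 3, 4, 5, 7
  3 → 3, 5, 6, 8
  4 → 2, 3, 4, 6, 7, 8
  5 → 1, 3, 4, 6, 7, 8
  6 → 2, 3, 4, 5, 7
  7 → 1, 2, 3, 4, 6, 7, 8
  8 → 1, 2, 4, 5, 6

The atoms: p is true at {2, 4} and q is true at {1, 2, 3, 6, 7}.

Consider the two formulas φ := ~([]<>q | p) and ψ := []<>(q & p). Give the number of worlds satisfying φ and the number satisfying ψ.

For ~([]<>q | p):
1: []<>q | p is T. ✗
2: []<>q | p is T. ✗
3: []<>q | p is T. ✗
4: []<>q | p is T. ✗
5: []<>q | p is T. ✗
6: []<>q | p is T. ✗
7: []<>q | p is T. ✗
8: []<>q | p is T. ✗
— 0 worlds.
For []<>(q & p):
1: successors {1, 3, 6, 7, 8}; <>(q & p) there: 1:F, 3:F, 6:T, 7:T, 8:T. ✗
2: successors {1, 3, 4, 5, 7}; <>(q & p) there: 1:F, 3:F, 4:T, 5:F, 7:T. ✗
3: successors {3, 5, 6, 8}; <>(q & p) there: 3:F, 5:F, 6:T, 8:T. ✗
4: successors {2, 3, 4, 6, 7, 8}; <>(q & p) there: 2:F, 3:F, 4:T, 6:T, 7:T, 8:T. ✗
5: successors {1, 3, 4, 6, 7, 8}; <>(q & p) there: 1:F, 3:F, 4:T, 6:T, 7:T, 8:T. ✗
6: successors {2, 3, 4, 5, 7}; <>(q & p) there: 2:F, 3:F, 4:T, 5:F, 7:T. ✗
7: successors {1, 2, 3, 4, 6, 7, 8}; <>(q & p) there: 1:F, 2:F, 3:F, 4:T, 6:T, 7:T, 8:T. ✗
8: successors {1, 2, 4, 5, 6}; <>(q & p) there: 1:F, 2:F, 4:T, 5:F, 6:T. ✗
— 0 worlds.

0 and 0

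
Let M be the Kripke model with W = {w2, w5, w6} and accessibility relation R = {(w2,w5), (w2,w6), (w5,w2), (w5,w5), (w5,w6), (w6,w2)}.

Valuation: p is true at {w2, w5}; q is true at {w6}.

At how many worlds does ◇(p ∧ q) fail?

w2: successors {w5, w6}; p ∧ q there: w5:F, w6:F. ✗
w5: successors {w2, w5, w6}; p ∧ q there: w2:F, w5:F, w6:F. ✗
w6: successors {w2}; p ∧ q there: w2:F. ✗
Satisfying worlds: ∅.
So ◇(p ∧ q) fails at the other 3 worlds.

3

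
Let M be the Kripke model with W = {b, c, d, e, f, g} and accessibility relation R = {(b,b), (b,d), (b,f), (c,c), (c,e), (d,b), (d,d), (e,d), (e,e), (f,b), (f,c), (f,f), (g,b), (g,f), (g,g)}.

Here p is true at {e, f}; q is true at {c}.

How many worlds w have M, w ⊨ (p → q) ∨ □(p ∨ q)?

4

b: p → q is T, □(p ∨ q) is F. ✓
c: p → q is T, □(p ∨ q) is T. ✓
d: p → q is T, □(p ∨ q) is F. ✓
e: p → q is F, □(p ∨ q) is F. ✗
f: p → q is F, □(p ∨ q) is F. ✗
g: p → q is T, □(p ∨ q) is F. ✓
Satisfying worlds: {b, c, d, g}.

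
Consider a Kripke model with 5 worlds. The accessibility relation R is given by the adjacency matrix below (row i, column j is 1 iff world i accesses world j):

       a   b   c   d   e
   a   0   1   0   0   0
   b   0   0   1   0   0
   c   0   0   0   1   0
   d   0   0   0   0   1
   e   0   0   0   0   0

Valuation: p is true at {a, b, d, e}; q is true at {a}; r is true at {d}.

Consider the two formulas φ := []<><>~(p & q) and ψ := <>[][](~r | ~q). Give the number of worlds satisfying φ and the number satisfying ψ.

3 and 4

For []<><>~(p & q):
a: successors {b}; <><>~(p & q) there: b:T. ✓
b: successors {c}; <><>~(p & q) there: c:T. ✓
c: successors {d}; <><>~(p & q) there: d:F. ✗
d: successors {e}; <><>~(p & q) there: e:F. ✗
e: no successors, so []<><>~(p & q) holds vacuously. ✓
— 3 worlds.
For <>[][](~r | ~q):
a: successors {b}; [][](~r | ~q) there: b:T. ✓
b: successors {c}; [][](~r | ~q) there: c:T. ✓
c: successors {d}; [][](~r | ~q) there: d:T. ✓
d: successors {e}; [][](~r | ~q) there: e:T. ✓
e: no successors, so <>[][](~r | ~q) fails. ✗
— 4 worlds.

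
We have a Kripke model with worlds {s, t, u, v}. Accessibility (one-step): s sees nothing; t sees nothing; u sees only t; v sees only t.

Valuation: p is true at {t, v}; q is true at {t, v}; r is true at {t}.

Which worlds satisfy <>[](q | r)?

{u, v}

s: no successors, so <>[](q | r) fails. ✗
t: no successors, so <>[](q | r) fails. ✗
u: successors {t}; [](q | r) there: t:T. ✓
v: successors {t}; [](q | r) there: t:T. ✓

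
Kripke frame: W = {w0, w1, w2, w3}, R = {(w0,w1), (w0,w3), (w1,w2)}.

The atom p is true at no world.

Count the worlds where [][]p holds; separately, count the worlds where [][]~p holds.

3 and 4

For [][]p:
w0: successors {w1, w3}; []p there: w1:F, w3:T. ✗
w1: successors {w2}; []p there: w2:T. ✓
w2: no successors, so [][]p holds vacuously. ✓
w3: no successors, so [][]p holds vacuously. ✓
— 3 worlds.
For [][]~p:
w0: successors {w1, w3}; []~p there: w1:T, w3:T. ✓
w1: successors {w2}; []~p there: w2:T. ✓
w2: no successors, so [][]~p holds vacuously. ✓
w3: no successors, so [][]~p holds vacuously. ✓
— 4 worlds.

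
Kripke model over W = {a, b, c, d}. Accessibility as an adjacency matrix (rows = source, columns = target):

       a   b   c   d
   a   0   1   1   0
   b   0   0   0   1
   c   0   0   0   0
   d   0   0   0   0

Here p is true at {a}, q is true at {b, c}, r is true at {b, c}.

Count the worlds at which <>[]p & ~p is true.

1

a: <>[]p is T, ~p is F. ✗
b: <>[]p is T, ~p is T. ✓
c: <>[]p is F, ~p is T. ✗
d: <>[]p is F, ~p is T. ✗
Satisfying worlds: {b}.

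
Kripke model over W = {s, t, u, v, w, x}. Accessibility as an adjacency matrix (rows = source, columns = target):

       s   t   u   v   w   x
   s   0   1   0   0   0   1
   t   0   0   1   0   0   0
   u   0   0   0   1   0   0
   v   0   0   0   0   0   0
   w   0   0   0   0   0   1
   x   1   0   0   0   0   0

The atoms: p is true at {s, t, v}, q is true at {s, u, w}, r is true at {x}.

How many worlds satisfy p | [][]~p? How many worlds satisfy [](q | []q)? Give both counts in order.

For p | [][]~p:
s: p is T, [][]~p is F. ✓
t: p is T, [][]~p is F. ✓
u: p is F, [][]~p is T. ✓
v: p is T, [][]~p is T. ✓
w: p is F, [][]~p is F. ✗
x: p is F, [][]~p is F. ✗
— 4 worlds.
For [](q | []q):
s: successors {t, x}; q | []q there: t:T, x:T. ✓
t: successors {u}; q | []q there: u:T. ✓
u: successors {v}; q | []q there: v:T. ✓
v: no successors, so [](q | []q) holds vacuously. ✓
w: successors {x}; q | []q there: x:T. ✓
x: successors {s}; q | []q there: s:T. ✓
— 6 worlds.

4 and 6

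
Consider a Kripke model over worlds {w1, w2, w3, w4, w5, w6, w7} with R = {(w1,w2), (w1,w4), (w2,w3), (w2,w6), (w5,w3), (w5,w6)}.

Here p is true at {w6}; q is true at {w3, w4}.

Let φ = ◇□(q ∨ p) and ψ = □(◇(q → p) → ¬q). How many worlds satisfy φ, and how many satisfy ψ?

For ◇□(q ∨ p):
w1: successors {w2, w4}; □(q ∨ p) there: w2:T, w4:T. ✓
w2: successors {w3, w6}; □(q ∨ p) there: w3:T, w6:T. ✓
w3: no successors, so ◇□(q ∨ p) fails. ✗
w4: no successors, so ◇□(q ∨ p) fails. ✗
w5: successors {w3, w6}; □(q ∨ p) there: w3:T, w6:T. ✓
w6: no successors, so ◇□(q ∨ p) fails. ✗
w7: no successors, so ◇□(q ∨ p) fails. ✗
— 3 worlds.
For □(◇(q → p) → ¬q):
w1: successors {w2, w4}; ◇(q → p) → ¬q there: w2:T, w4:T. ✓
w2: successors {w3, w6}; ◇(q → p) → ¬q there: w3:T, w6:T. ✓
w3: no successors, so □(◇(q → p) → ¬q) holds vacuously. ✓
w4: no successors, so □(◇(q → p) → ¬q) holds vacuously. ✓
w5: successors {w3, w6}; ◇(q → p) → ¬q there: w3:T, w6:T. ✓
w6: no successors, so □(◇(q → p) → ¬q) holds vacuously. ✓
w7: no successors, so □(◇(q → p) → ¬q) holds vacuously. ✓
— 7 worlds.

3 and 7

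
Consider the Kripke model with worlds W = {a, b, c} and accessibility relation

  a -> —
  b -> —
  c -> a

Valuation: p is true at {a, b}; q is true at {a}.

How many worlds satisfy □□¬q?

3

a: no successors, so □□¬q holds vacuously. ✓
b: no successors, so □□¬q holds vacuously. ✓
c: successors {a}; □¬q there: a:T. ✓
Satisfying worlds: {a, b, c}.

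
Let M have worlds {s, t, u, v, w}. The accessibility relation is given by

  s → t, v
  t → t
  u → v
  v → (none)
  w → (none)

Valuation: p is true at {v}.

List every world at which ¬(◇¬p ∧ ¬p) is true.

{u, v, w}

s: ◇¬p ∧ ¬p is T. ✗
t: ◇¬p ∧ ¬p is T. ✗
u: ◇¬p ∧ ¬p is F. ✓
v: ◇¬p ∧ ¬p is F. ✓
w: ◇¬p ∧ ¬p is F. ✓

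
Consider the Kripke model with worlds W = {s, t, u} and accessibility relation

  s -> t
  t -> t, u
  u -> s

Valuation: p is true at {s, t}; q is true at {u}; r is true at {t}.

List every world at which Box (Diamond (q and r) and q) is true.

∅

s: successors {t}; Diamond (q and r) and q there: t:F. ✗
t: successors {t, u}; Diamond (q and r) and q there: t:F, u:F. ✗
u: successors {s}; Diamond (q and r) and q there: s:F. ✗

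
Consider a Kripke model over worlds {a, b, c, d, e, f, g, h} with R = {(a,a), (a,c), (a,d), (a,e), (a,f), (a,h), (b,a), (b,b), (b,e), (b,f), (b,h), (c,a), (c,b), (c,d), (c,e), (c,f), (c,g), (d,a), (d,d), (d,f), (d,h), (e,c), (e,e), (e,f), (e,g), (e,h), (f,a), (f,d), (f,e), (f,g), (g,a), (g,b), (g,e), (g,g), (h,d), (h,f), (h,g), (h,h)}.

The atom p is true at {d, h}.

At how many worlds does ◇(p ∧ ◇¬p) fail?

1

a: successors {a, c, d, e, f, h}; p ∧ ◇¬p there: a:F, c:F, d:T, e:F, f:F, h:T. ✓
b: successors {a, b, e, f, h}; p ∧ ◇¬p there: a:F, b:F, e:F, f:F, h:T. ✓
c: successors {a, b, d, e, f, g}; p ∧ ◇¬p there: a:F, b:F, d:T, e:F, f:F, g:F. ✓
d: successors {a, d, f, h}; p ∧ ◇¬p there: a:F, d:T, f:F, h:T. ✓
e: successors {c, e, f, g, h}; p ∧ ◇¬p there: c:F, e:F, f:F, g:F, h:T. ✓
f: successors {a, d, e, g}; p ∧ ◇¬p there: a:F, d:T, e:F, g:F. ✓
g: successors {a, b, e, g}; p ∧ ◇¬p there: a:F, b:F, e:F, g:F. ✗
h: successors {d, f, g, h}; p ∧ ◇¬p there: d:T, f:F, g:F, h:T. ✓
Satisfying worlds: {a, b, c, d, e, f, h}.
So ◇(p ∧ ◇¬p) fails at the other 1 world.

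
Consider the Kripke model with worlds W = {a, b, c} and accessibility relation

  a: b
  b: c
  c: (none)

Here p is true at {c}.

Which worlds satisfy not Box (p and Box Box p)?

{a}

a: Box (p and Box Box p) is F. ✓
b: Box (p and Box Box p) is T. ✗
c: Box (p and Box Box p) is T. ✗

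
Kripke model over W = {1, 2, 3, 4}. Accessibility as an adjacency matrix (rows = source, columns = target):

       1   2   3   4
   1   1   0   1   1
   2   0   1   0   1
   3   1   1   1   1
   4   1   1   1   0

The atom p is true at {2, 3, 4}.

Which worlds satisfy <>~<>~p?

{2, 3, 4}

1: successors {1, 3, 4}; ~<>~p there: 1:F, 3:F, 4:F. ✗
2: successors {2, 4}; ~<>~p there: 2:T, 4:F. ✓
3: successors {1, 2, 3, 4}; ~<>~p there: 1:F, 2:T, 3:F, 4:F. ✓
4: successors {1, 2, 3}; ~<>~p there: 1:F, 2:T, 3:F. ✓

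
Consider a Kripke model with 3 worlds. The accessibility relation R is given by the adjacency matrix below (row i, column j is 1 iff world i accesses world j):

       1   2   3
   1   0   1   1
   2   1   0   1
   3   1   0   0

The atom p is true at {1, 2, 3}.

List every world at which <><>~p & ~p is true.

∅

1: <><>~p is F, ~p is F. ✗
2: <><>~p is F, ~p is F. ✗
3: <><>~p is F, ~p is F. ✗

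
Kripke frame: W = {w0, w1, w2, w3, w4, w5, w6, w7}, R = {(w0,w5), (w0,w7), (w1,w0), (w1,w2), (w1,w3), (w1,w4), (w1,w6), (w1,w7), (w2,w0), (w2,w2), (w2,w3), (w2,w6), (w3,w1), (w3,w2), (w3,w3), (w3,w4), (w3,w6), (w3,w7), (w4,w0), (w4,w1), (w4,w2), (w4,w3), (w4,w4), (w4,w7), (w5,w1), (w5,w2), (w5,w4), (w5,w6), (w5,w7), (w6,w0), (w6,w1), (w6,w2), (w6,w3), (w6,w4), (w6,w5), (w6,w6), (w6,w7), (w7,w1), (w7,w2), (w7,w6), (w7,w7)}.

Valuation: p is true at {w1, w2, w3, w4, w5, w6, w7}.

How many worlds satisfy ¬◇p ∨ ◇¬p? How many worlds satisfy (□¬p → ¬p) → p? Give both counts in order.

4 and 7

For ¬◇p ∨ ◇¬p:
w0: ¬◇p is F, ◇¬p is F. ✗
w1: ¬◇p is F, ◇¬p is T. ✓
w2: ¬◇p is F, ◇¬p is T. ✓
w3: ¬◇p is F, ◇¬p is F. ✗
w4: ¬◇p is F, ◇¬p is T. ✓
w5: ¬◇p is F, ◇¬p is F. ✗
w6: ¬◇p is F, ◇¬p is T. ✓
w7: ¬◇p is F, ◇¬p is F. ✗
— 4 worlds.
For (□¬p → ¬p) → p:
w0: □¬p → ¬p is T, p is F. ✗
w1: □¬p → ¬p is T, p is T. ✓
w2: □¬p → ¬p is T, p is T. ✓
w3: □¬p → ¬p is T, p is T. ✓
w4: □¬p → ¬p is T, p is T. ✓
w5: □¬p → ¬p is T, p is T. ✓
w6: □¬p → ¬p is T, p is T. ✓
w7: □¬p → ¬p is T, p is T. ✓
— 7 worlds.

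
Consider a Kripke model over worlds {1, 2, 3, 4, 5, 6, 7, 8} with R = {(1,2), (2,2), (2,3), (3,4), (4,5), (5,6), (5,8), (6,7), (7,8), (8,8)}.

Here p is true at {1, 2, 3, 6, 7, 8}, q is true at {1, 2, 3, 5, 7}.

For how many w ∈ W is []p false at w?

1: successors {2}; p there: 2:T. ✓
2: successors {2, 3}; p there: 2:T, 3:T. ✓
3: successors {4}; p there: 4:F. ✗
4: successors {5}; p there: 5:F. ✗
5: successors {6, 8}; p there: 6:T, 8:T. ✓
6: successors {7}; p there: 7:T. ✓
7: successors {8}; p there: 8:T. ✓
8: successors {8}; p there: 8:T. ✓
Satisfying worlds: {1, 2, 5, 6, 7, 8}.
So []p fails at the other 2 worlds.

2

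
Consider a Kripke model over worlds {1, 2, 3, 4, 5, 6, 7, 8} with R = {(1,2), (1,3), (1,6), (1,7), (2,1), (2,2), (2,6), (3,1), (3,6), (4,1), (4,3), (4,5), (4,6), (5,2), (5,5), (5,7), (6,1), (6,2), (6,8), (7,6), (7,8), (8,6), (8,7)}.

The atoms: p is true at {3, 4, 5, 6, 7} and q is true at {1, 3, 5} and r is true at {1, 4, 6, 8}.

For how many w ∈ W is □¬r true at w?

1: successors {2, 3, 6, 7}; ¬r there: 2:T, 3:T, 6:F, 7:T. ✗
2: successors {1, 2, 6}; ¬r there: 1:F, 2:T, 6:F. ✗
3: successors {1, 6}; ¬r there: 1:F, 6:F. ✗
4: successors {1, 3, 5, 6}; ¬r there: 1:F, 3:T, 5:T, 6:F. ✗
5: successors {2, 5, 7}; ¬r there: 2:T, 5:T, 7:T. ✓
6: successors {1, 2, 8}; ¬r there: 1:F, 2:T, 8:F. ✗
7: successors {6, 8}; ¬r there: 6:F, 8:F. ✗
8: successors {6, 7}; ¬r there: 6:F, 7:T. ✗
Satisfying worlds: {5}.

1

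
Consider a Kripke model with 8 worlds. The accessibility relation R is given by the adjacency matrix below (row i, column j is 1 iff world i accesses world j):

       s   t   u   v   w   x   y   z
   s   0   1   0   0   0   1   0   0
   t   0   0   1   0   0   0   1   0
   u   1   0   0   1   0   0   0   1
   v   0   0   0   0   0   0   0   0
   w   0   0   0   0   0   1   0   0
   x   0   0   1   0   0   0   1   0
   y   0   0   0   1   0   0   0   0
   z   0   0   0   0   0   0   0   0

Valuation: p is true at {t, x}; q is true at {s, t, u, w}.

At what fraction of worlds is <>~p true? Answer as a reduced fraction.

s: successors {t, x}; ~p there: t:F, x:F. ✗
t: successors {u, y}; ~p there: u:T, y:T. ✓
u: successors {s, v, z}; ~p there: s:T, v:T, z:T. ✓
v: no successors, so <>~p fails. ✗
w: successors {x}; ~p there: x:F. ✗
x: successors {u, y}; ~p there: u:T, y:T. ✓
y: successors {v}; ~p there: v:T. ✓
z: no successors, so <>~p fails. ✗
That's 4 of 8 worlds, so 4/8 = 1/2.

1/2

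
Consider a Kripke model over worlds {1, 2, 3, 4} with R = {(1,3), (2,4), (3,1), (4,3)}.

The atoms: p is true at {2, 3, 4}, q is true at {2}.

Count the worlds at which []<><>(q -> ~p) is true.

1: successors {3}; <><>(q -> ~p) there: 3:T. ✓
2: successors {4}; <><>(q -> ~p) there: 4:T. ✓
3: successors {1}; <><>(q -> ~p) there: 1:T. ✓
4: successors {3}; <><>(q -> ~p) there: 3:T. ✓
Satisfying worlds: {1, 2, 3, 4}.

4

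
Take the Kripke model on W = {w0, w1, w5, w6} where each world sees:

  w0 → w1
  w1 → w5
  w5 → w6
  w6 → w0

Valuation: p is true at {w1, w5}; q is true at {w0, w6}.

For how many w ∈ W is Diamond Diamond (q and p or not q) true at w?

2

w0: successors {w1}; Diamond (q and p or not q) there: w1:T. ✓
w1: successors {w5}; Diamond (q and p or not q) there: w5:F. ✗
w5: successors {w6}; Diamond (q and p or not q) there: w6:F. ✗
w6: successors {w0}; Diamond (q and p or not q) there: w0:T. ✓
Satisfying worlds: {w0, w6}.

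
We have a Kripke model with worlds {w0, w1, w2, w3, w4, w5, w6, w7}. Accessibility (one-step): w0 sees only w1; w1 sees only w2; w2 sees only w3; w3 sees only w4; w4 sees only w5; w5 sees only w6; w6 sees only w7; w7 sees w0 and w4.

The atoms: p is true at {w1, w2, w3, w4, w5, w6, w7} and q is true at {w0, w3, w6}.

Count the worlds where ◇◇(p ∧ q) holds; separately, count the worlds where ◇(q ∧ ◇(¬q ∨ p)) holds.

For ◇◇(p ∧ q):
w0: successors {w1}; ◇(p ∧ q) there: w1:F. ✗
w1: successors {w2}; ◇(p ∧ q) there: w2:T. ✓
w2: successors {w3}; ◇(p ∧ q) there: w3:F. ✗
w3: successors {w4}; ◇(p ∧ q) there: w4:F. ✗
w4: successors {w5}; ◇(p ∧ q) there: w5:T. ✓
w5: successors {w6}; ◇(p ∧ q) there: w6:F. ✗
w6: successors {w7}; ◇(p ∧ q) there: w7:F. ✗
w7: successors {w0, w4}; ◇(p ∧ q) there: w0:F, w4:F. ✗
— 2 worlds.
For ◇(q ∧ ◇(¬q ∨ p)):
w0: successors {w1}; q ∧ ◇(¬q ∨ p) there: w1:F. ✗
w1: successors {w2}; q ∧ ◇(¬q ∨ p) there: w2:F. ✗
w2: successors {w3}; q ∧ ◇(¬q ∨ p) there: w3:T. ✓
w3: successors {w4}; q ∧ ◇(¬q ∨ p) there: w4:F. ✗
w4: successors {w5}; q ∧ ◇(¬q ∨ p) there: w5:F. ✗
w5: successors {w6}; q ∧ ◇(¬q ∨ p) there: w6:T. ✓
w6: successors {w7}; q ∧ ◇(¬q ∨ p) there: w7:F. ✗
w7: successors {w0, w4}; q ∧ ◇(¬q ∨ p) there: w0:T, w4:F. ✓
— 3 worlds.

2 and 3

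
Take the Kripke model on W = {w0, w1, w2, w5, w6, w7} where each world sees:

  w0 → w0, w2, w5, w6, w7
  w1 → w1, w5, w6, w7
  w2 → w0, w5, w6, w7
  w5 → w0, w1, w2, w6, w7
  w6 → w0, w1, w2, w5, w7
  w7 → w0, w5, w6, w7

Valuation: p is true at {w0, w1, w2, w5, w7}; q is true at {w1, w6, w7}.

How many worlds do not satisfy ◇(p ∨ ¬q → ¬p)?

w0: successors {w0, w2, w5, w6, w7}; p ∨ ¬q → ¬p there: w0:F, w2:F, w5:F, w6:T, w7:F. ✓
w1: successors {w1, w5, w6, w7}; p ∨ ¬q → ¬p there: w1:F, w5:F, w6:T, w7:F. ✓
w2: successors {w0, w5, w6, w7}; p ∨ ¬q → ¬p there: w0:F, w5:F, w6:T, w7:F. ✓
w5: successors {w0, w1, w2, w6, w7}; p ∨ ¬q → ¬p there: w0:F, w1:F, w2:F, w6:T, w7:F. ✓
w6: successors {w0, w1, w2, w5, w7}; p ∨ ¬q → ¬p there: w0:F, w1:F, w2:F, w5:F, w7:F. ✗
w7: successors {w0, w5, w6, w7}; p ∨ ¬q → ¬p there: w0:F, w5:F, w6:T, w7:F. ✓
Satisfying worlds: {w0, w1, w2, w5, w7}.
So ◇(p ∨ ¬q → ¬p) fails at the other 1 world.

1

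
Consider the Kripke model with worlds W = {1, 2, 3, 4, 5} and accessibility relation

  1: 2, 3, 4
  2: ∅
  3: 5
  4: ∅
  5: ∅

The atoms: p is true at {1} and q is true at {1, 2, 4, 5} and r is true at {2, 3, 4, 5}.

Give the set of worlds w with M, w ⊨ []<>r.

{2, 4, 5}

1: successors {2, 3, 4}; <>r there: 2:F, 3:T, 4:F. ✗
2: no successors, so []<>r holds vacuously. ✓
3: successors {5}; <>r there: 5:F. ✗
4: no successors, so []<>r holds vacuously. ✓
5: no successors, so []<>r holds vacuously. ✓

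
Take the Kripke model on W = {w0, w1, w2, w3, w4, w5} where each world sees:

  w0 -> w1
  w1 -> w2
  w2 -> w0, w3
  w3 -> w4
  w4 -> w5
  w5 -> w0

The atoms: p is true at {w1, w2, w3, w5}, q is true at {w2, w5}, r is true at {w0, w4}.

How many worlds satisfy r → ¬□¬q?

w0: r is T, ¬□¬q is F. ✗
w1: r is F, ¬□¬q is T. ✓
w2: r is F, ¬□¬q is F. ✓
w3: r is F, ¬□¬q is F. ✓
w4: r is T, ¬□¬q is T. ✓
w5: r is F, ¬□¬q is F. ✓
Satisfying worlds: {w1, w2, w3, w4, w5}.

5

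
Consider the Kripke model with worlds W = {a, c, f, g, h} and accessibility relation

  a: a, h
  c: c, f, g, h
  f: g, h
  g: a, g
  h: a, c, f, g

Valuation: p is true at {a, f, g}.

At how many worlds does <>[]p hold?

a: successors {a, h}; []p there: a:F, h:F. ✗
c: successors {c, f, g, h}; []p there: c:F, f:F, g:T, h:F. ✓
f: successors {g, h}; []p there: g:T, h:F. ✓
g: successors {a, g}; []p there: a:F, g:T. ✓
h: successors {a, c, f, g}; []p there: a:F, c:F, f:F, g:T. ✓
Satisfying worlds: {c, f, g, h}.

4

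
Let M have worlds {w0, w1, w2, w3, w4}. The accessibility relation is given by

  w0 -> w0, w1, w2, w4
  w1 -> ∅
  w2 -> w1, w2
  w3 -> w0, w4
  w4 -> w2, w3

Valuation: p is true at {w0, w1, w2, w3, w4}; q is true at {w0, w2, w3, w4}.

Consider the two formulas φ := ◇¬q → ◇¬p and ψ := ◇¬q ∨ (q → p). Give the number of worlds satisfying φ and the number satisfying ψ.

3 and 5

For ◇¬q → ◇¬p:
w0: ◇¬q is T, ◇¬p is F. ✗
w1: ◇¬q is F, ◇¬p is F. ✓
w2: ◇¬q is T, ◇¬p is F. ✗
w3: ◇¬q is F, ◇¬p is F. ✓
w4: ◇¬q is F, ◇¬p is F. ✓
— 3 worlds.
For ◇¬q ∨ (q → p):
w0: ◇¬q is T, q → p is T. ✓
w1: ◇¬q is F, q → p is T. ✓
w2: ◇¬q is T, q → p is T. ✓
w3: ◇¬q is F, q → p is T. ✓
w4: ◇¬q is F, q → p is T. ✓
— 5 worlds.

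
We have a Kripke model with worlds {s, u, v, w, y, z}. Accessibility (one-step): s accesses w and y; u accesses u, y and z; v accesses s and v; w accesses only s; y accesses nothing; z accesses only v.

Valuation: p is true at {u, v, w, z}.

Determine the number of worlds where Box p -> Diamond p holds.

5

s: Box p is F, Diamond p is T. ✓
u: Box p is F, Diamond p is T. ✓
v: Box p is F, Diamond p is T. ✓
w: Box p is F, Diamond p is F. ✓
y: Box p is T, Diamond p is F. ✗
z: Box p is T, Diamond p is T. ✓
Satisfying worlds: {s, u, v, w, z}.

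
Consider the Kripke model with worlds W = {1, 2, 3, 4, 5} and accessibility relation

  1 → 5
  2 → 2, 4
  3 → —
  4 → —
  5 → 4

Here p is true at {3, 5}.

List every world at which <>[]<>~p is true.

{2, 5}

1: successors {5}; []<>~p there: 5:F. ✗
2: successors {2, 4}; []<>~p there: 2:F, 4:T. ✓
3: no successors, so <>[]<>~p fails. ✗
4: no successors, so <>[]<>~p fails. ✗
5: successors {4}; []<>~p there: 4:T. ✓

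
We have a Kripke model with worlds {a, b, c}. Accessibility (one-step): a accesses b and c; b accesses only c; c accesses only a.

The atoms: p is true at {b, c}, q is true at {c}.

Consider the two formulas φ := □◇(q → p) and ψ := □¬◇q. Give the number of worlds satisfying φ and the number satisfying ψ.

3 and 1

For □◇(q → p):
a: successors {b, c}; ◇(q → p) there: b:T, c:T. ✓
b: successors {c}; ◇(q → p) there: c:T. ✓
c: successors {a}; ◇(q → p) there: a:T. ✓
— 3 worlds.
For □¬◇q:
a: successors {b, c}; ¬◇q there: b:F, c:T. ✗
b: successors {c}; ¬◇q there: c:T. ✓
c: successors {a}; ¬◇q there: a:F. ✗
— 1 world.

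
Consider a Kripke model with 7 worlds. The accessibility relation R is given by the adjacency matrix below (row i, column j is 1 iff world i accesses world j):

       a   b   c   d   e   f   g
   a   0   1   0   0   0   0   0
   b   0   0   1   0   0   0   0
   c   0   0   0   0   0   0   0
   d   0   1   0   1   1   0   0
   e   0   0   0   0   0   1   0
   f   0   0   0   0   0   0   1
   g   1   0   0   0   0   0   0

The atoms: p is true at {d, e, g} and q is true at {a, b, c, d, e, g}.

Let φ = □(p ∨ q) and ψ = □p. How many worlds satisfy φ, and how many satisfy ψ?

6 and 2

For □(p ∨ q):
a: successors {b}; p ∨ q there: b:T. ✓
b: successors {c}; p ∨ q there: c:T. ✓
c: no successors, so □(p ∨ q) holds vacuously. ✓
d: successors {b, d, e}; p ∨ q there: b:T, d:T, e:T. ✓
e: successors {f}; p ∨ q there: f:F. ✗
f: successors {g}; p ∨ q there: g:T. ✓
g: successors {a}; p ∨ q there: a:T. ✓
— 6 worlds.
For □p:
a: successors {b}; p there: b:F. ✗
b: successors {c}; p there: c:F. ✗
c: no successors, so □p holds vacuously. ✓
d: successors {b, d, e}; p there: b:F, d:T, e:T. ✗
e: successors {f}; p there: f:F. ✗
f: successors {g}; p there: g:T. ✓
g: successors {a}; p there: a:F. ✗
— 2 worlds.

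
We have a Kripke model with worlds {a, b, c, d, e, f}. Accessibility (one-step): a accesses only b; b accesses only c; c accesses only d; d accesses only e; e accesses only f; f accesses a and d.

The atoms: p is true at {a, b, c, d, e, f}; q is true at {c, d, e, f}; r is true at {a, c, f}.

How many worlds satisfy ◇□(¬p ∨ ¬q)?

a: successors {b}; □(¬p ∨ ¬q) there: b:F. ✗
b: successors {c}; □(¬p ∨ ¬q) there: c:F. ✗
c: successors {d}; □(¬p ∨ ¬q) there: d:F. ✗
d: successors {e}; □(¬p ∨ ¬q) there: e:F. ✗
e: successors {f}; □(¬p ∨ ¬q) there: f:F. ✗
f: successors {a, d}; □(¬p ∨ ¬q) there: a:T, d:F. ✓
Satisfying worlds: {f}.

1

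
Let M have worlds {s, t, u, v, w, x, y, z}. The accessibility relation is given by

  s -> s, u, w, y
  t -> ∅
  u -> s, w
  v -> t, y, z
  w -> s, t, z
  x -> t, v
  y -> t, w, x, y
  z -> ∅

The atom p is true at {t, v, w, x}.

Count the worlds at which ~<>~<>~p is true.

s: <>~<>~p is F. ✓
t: <>~<>~p is F. ✓
u: <>~<>~p is F. ✓
v: <>~<>~p is T. ✗
w: <>~<>~p is T. ✗
x: <>~<>~p is T. ✗
y: <>~<>~p is T. ✗
z: <>~<>~p is F. ✓
Satisfying worlds: {s, t, u, z}.

4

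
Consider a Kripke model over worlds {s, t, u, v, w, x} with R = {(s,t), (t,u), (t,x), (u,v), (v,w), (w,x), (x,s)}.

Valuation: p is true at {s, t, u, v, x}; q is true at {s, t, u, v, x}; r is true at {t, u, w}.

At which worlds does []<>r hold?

s: successors {t}; <>r there: t:T. ✓
t: successors {u, x}; <>r there: u:F, x:F. ✗
u: successors {v}; <>r there: v:T. ✓
v: successors {w}; <>r there: w:F. ✗
w: successors {x}; <>r there: x:F. ✗
x: successors {s}; <>r there: s:T. ✓

{s, u, x}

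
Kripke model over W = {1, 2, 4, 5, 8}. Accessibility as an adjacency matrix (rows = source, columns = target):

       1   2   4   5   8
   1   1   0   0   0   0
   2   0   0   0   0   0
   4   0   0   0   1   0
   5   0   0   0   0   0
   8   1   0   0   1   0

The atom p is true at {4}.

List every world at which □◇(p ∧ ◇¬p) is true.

{2, 5}

1: successors {1}; ◇(p ∧ ◇¬p) there: 1:F. ✗
2: no successors, so □◇(p ∧ ◇¬p) holds vacuously. ✓
4: successors {5}; ◇(p ∧ ◇¬p) there: 5:F. ✗
5: no successors, so □◇(p ∧ ◇¬p) holds vacuously. ✓
8: successors {1, 5}; ◇(p ∧ ◇¬p) there: 1:F, 5:F. ✗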